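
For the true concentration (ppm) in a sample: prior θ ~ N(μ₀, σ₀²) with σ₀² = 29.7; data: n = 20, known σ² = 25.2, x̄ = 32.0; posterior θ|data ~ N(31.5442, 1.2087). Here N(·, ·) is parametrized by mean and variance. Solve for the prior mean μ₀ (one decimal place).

μ₀ = 20.8

With known observation variance, the Normal–Normal posterior has precision τ_n = τ₀ + n/σ² and mean μ_n = (τ₀μ₀ + (n/σ²)x̄)/τ_n.
Here τ₀ = 1/29.7 = 0.033670 and τ_data = 20/25.2 = 0.793651, so τ_n = 0.827321.
Rearranging for μ₀: μ₀ = (μ_n·τ_n − τ_data·x̄)/τ₀ = (31.5442·0.827321 − 0.793651·32.0) / 0.033670 = 0.700347/0.033670 ≈ 20.8.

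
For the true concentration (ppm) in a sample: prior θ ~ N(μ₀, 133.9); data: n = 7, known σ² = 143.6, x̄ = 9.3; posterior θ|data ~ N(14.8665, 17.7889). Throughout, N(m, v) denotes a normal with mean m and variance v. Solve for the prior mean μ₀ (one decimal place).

The posterior mean is a precision-weighted average: μ_n = (τ₀μ₀ + τ_data·x̄)/(τ₀+τ_data), with τ₀=1/σ₀² and τ_data=n/σ².
Here τ₀ = 1/133.9 = 0.007468 and τ_data = 7/143.6 = 0.048747, so τ_n = 0.056215.
Rearranging for μ₀: μ₀ = (μ_n·τ_n − τ_data·x̄)/τ₀ = (14.8665·0.056215 − 0.048747·9.3) / 0.007468 = 0.382373/0.007468 ≈ 51.2.

μ₀ = 51.2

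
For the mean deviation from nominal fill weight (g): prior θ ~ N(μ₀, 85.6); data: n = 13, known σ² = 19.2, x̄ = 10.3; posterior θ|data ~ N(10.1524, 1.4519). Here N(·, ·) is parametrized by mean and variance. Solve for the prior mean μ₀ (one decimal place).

The posterior mean is a precision-weighted average: μ_n = (τ₀μ₀ + τ_data·x̄)/(τ₀+τ_data), with τ₀=1/σ₀² and τ_data=n/σ².
Here τ₀ = 1/85.6 = 0.011682 and τ_data = 13/19.2 = 0.677083, so τ_n = 0.688765.
Rearranging for μ₀: μ₀ = (μ_n·τ_n − τ_data·x̄)/τ₀ = (10.1524·0.688765 − 0.677083·10.3) / 0.011682 = 0.018663/0.011682 ≈ 1.6.

μ₀ = 1.6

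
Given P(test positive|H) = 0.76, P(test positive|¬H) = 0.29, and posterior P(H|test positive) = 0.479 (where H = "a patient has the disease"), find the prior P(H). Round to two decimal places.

In odds form, posterior odds = prior odds × likelihood ratio, so prior odds = posterior odds ÷ LR.
Posterior odds = 0.479/(1−0.479) = 0.9194. LR = 0.76/0.29 = 2.6207.
Prior odds = 0.9194/2.6207 = 0.3508, so P(H) = 0.3508/(1+0.3508) ≈ 0.26.

P(H) = 0.26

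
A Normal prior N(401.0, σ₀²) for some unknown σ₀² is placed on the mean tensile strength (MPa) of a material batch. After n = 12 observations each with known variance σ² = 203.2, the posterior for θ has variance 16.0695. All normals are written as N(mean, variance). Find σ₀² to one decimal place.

For the Normal–Normal model with known σ², precisions add: τ_n = τ₀ + n/σ².
So 1/σ₀² = 1/16.0695 − 12/203.2 = 0.062230 − 0.059055 = 0.003175.
Hence σ₀² = 1/0.003175 ≈ 315.0.

σ₀² = 315.0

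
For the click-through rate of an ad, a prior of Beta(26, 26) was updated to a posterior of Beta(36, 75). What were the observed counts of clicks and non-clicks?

10 clicks and 49 non-clicks

A Beta(α, β) prior with s successes and f failures in binomial data gives a Beta(α+s, β+f) posterior.
So s = 36 − 26 = 10 and f = 75 − 26 = 49.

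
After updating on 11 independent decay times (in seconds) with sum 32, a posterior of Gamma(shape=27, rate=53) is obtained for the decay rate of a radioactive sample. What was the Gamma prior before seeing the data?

Gamma–exponential conjugacy: posterior shape = α + n, posterior rate = β + Σtᵢ.
So α = 27 − 11 = 16 and β = 53 − 32 = 21.

Gamma(shape=16, rate=21)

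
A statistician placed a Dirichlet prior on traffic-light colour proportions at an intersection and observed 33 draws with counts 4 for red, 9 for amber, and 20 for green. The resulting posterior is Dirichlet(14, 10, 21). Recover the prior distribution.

For a Dirichlet(α) prior with multinomial counts c, the posterior is Dirichlet(α + c) componentwise.
Subtract each count from the matching posterior parameter: 14−4=10, 10−9=1, 21−20=1.

Dirichlet(10, 1, 1)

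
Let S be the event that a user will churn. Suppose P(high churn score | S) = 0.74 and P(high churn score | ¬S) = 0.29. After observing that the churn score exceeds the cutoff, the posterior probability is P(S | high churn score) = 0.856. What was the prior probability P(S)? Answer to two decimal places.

Bayes' rule in odds form gives O(S|E) = O(S)·[P(E|S)/P(E|¬S)], hence O(S) = O(S|E)/LR.
Posterior odds = 0.856/(1−0.856) = 5.9444. LR = 0.74/0.29 = 2.5517.
Prior odds = 5.9444/2.5517 = 2.3296, so P(S) = 2.3296/(1+2.3296) ≈ 0.70.

P(S) = 0.70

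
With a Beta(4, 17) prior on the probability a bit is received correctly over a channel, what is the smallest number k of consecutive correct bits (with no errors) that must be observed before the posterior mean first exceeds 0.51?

k = 14

After k correct bits and 0 errors the posterior is Beta(4+k, 17), with mean (4+k)/(4+17+k).
Set (4+k)/(21+k) > 0.51 and solve: k > (0.51·21 − 4)/(1 − 0.51) = 13.694.
The smallest integer exceeding 13.694 is 14.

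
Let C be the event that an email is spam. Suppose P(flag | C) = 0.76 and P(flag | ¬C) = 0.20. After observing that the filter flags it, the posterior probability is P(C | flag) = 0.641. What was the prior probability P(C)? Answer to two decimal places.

P(C) = 0.32

Bayes' rule in odds form gives O(C|E) = O(C)·[P(E|C)/P(E|¬C)], hence O(C) = O(C|E)/LR.
Posterior odds = 0.641/(1−0.641) = 1.7855. LR = 0.76/0.20 = 3.8000.
Prior odds = 1.7855/3.8000 = 0.4699, so P(C) = 0.4699/(1+0.4699) ≈ 0.32.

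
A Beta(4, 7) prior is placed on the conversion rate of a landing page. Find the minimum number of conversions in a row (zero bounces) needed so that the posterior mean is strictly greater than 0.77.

After k conversions and 0 bounces the posterior is Beta(4+k, 7), with mean (4+k)/(4+7+k).
Set (4+k)/(11+k) > 0.77 and solve: k > (0.77·11 − 4)/(1 − 0.77) = 19.435.
The smallest integer exceeding 19.435 is 20.

k = 20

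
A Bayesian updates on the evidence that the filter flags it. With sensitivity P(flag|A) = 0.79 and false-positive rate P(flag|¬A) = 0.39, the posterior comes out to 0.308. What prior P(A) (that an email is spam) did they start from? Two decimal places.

Bayes' rule in odds form gives O(A|E) = O(A)·[P(E|A)/P(E|¬A)], hence O(A) = O(A|E)/LR.
Posterior odds = 0.308/(1−0.308) = 0.4451. LR = 0.79/0.39 = 2.0256.
Prior odds = 0.4451/2.0256 = 0.2197, so P(A) = 0.2197/(1+0.2197) ≈ 0.18.

P(A) = 0.18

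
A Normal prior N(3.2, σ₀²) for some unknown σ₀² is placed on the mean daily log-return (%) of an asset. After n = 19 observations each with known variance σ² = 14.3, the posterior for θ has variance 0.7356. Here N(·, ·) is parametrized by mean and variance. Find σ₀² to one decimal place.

σ₀² = 32.5

Posterior precision equals prior precision plus data precision: 1/σ_n² = 1/σ₀² + n/σ².
So 1/σ₀² = 1/0.7356 − 19/14.3 = 1.359434 − 1.328671 = 0.030763.
Hence σ₀² = 1/0.030763 ≈ 32.5.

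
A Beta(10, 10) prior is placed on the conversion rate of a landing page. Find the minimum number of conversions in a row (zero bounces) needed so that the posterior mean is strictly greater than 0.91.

k = 92

After k conversions and 0 bounces the posterior is Beta(10+k, 10), with mean (10+k)/(10+10+k).
Set (10+k)/(20+k) > 0.91 and solve: k > (0.91·20 − 10)/(1 − 0.91) = 91.111.
The smallest integer exceeding 91.111 is 92, and checking k=92: (102)/(112) = 0.9107 > 0.91.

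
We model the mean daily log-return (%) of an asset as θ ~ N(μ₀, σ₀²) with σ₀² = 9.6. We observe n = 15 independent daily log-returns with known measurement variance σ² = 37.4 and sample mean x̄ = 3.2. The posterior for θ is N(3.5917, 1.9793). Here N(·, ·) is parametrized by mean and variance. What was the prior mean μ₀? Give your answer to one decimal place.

μ₀ = 5.1

With known observation variance, the Normal–Normal posterior has precision τ_n = τ₀ + n/σ² and mean μ_n = (τ₀μ₀ + (n/σ²)x̄)/τ_n.
Here τ₀ = 1/9.6 = 0.104167 and τ_data = 15/37.4 = 0.401070, so τ_n = 0.505237.
Rearranging for μ₀: μ₀ = (μ_n·τ_n − τ_data·x̄)/τ₀ = (3.5917·0.505237 − 0.401070·3.2) / 0.104167 = 0.531236/0.104167 ≈ 5.1.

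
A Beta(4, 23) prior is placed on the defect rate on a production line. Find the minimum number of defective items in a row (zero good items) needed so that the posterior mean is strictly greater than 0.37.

After k defective items and 0 good items the posterior is Beta(4+k, 23), with mean (4+k)/(4+23+k).
Set (4+k)/(27+k) > 0.37 and solve: k > (0.37·27 − 4)/(1 − 0.37) = 9.508.
The smallest integer exceeding 9.508 is 10, and checking k=10: (14)/(37) = 0.3784 > 0.37.

k = 10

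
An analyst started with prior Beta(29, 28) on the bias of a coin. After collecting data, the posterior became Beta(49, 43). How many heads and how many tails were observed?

20 heads and 15 tails

Beta is conjugate to the binomial likelihood: posterior = Beta(α+s, β+f).
So s = 49 − 29 = 20 and f = 43 − 28 = 15.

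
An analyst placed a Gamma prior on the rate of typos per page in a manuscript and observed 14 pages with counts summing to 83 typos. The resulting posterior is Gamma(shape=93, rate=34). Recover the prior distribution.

Gamma–Poisson conjugacy: posterior shape = α + Σxᵢ, posterior rate = β + n.
So α = 93 − 83 = 10 and β = 34 − 14 = 20.

Gamma(shape=10, rate=20)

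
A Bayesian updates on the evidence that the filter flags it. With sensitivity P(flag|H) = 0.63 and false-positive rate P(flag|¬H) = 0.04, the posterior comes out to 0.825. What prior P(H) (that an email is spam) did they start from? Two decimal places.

In odds form, posterior odds = prior odds × likelihood ratio, so prior odds = posterior odds ÷ LR.
Posterior odds = 0.825/(1−0.825) = 4.7143. LR = 0.63/0.04 = 15.7500.
Prior odds = 4.7143/15.7500 = 0.2993, so P(H) = 0.2993/(1+0.2993) ≈ 0.23.

P(H) = 0.23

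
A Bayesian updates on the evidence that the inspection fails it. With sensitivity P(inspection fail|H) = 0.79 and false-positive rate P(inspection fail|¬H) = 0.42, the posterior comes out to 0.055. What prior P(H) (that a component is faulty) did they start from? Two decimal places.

Bayes' rule in odds form gives O(H|E) = O(H)·[P(E|H)/P(E|¬H)], hence O(H) = O(H|E)/LR.
Posterior odds = 0.055/(1−0.055) = 0.0582. LR = 0.79/0.42 = 1.8810.
Prior odds = 0.0582/1.8810 = 0.0309, so P(H) = 0.0309/(1+0.0309) ≈ 0.03.

P(H) = 0.03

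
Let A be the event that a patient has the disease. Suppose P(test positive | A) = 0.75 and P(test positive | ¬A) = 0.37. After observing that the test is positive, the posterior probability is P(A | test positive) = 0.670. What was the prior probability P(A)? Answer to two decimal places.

P(A) = 0.50

In odds form, posterior odds = prior odds × likelihood ratio, so prior odds = posterior odds ÷ LR.
Posterior odds = 0.670/(1−0.670) = 2.0303. LR = 0.75/0.37 = 2.0270.
Prior odds = 2.0303/2.0270 = 1.0016, so P(A) = 1.0016/(1+1.0016) ≈ 0.50.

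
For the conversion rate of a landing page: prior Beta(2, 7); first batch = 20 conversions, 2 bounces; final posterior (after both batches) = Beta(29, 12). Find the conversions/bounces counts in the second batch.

Sequential conjugate updates are equivalent to a single update on the pooled data, so total successes = posterior α − prior α and total failures = posterior β − prior β.
Total across both batches: 29−2=27 conversions, 12−7=5 bounces.
Subtract the first batch: 27−20=7 conversions and 5−2=3 bounces.

7 conversions and 3 bounces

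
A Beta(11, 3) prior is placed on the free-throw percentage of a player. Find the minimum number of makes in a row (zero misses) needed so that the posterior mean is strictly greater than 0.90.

k = 17

After k makes and 0 misses the posterior is Beta(11+k, 3), with mean (11+k)/(11+3+k).
Set (11+k)/(14+k) > 0.90 and solve: k > (0.90·14 − 11)/(1 − 0.90) = 16.000.
The smallest integer exceeding 16.000 is 17, and checking k=17: (28)/(31) = 0.9032 > 0.90.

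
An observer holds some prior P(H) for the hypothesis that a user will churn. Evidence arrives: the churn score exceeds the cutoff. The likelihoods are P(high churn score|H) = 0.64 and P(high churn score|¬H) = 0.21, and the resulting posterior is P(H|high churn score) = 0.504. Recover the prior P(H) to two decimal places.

P(H) = 0.25

Bayes' rule in odds form gives O(H|E) = O(H)·[P(E|H)/P(E|¬H)], hence O(H) = O(H|E)/LR.
Posterior odds = 0.504/(1−0.504) = 1.0161. LR = 0.64/0.21 = 3.0476.
Prior odds = 1.0161/3.0476 = 0.3334, so P(H) = 0.3334/(1+0.3334) ≈ 0.25.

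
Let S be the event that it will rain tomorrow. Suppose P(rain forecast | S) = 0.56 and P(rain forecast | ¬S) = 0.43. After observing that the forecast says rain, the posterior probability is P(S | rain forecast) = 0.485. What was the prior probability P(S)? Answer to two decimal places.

In odds form, posterior odds = prior odds × likelihood ratio, so prior odds = posterior odds ÷ LR.
Posterior odds = 0.485/(1−0.485) = 0.9417. LR = 0.56/0.43 = 1.3023.
Prior odds = 0.9417/1.3023 = 0.7231, so P(S) = 0.7231/(1+0.7231) ≈ 0.42.

P(S) = 0.42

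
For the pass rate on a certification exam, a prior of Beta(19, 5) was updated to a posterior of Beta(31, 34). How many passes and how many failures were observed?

12 passes and 29 failures

Beta is conjugate to the binomial likelihood: posterior = Beta(α+s, β+f).
So s = 31 − 19 = 12 and f = 34 − 5 = 29.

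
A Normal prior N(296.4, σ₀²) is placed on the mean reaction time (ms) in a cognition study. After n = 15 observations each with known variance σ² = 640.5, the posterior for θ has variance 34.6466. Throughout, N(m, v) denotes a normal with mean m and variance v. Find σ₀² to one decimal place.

σ₀² = 183.7

For the Normal–Normal model with known σ², precisions add: τ_n = τ₀ + n/σ².
So 1/σ₀² = 1/34.6466 − 15/640.5 = 0.028863 − 0.023419 = 0.005444.
Hence σ₀² = 1/0.005444 ≈ 183.7.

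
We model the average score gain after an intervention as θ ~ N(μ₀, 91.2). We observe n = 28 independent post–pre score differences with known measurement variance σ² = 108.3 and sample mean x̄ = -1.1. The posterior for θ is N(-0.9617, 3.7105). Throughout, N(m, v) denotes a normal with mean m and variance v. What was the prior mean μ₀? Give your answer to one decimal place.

μ₀ = 2.3

The posterior mean is a precision-weighted average: μ_n = (τ₀μ₀ + τ_data·x̄)/(τ₀+τ_data), with τ₀=1/σ₀² and τ_data=n/σ².
Here τ₀ = 1/91.2 = 0.010965 and τ_data = 28/108.3 = 0.258541, so τ_n = 0.269506.
Rearranging for μ₀: μ₀ = (μ_n·τ_n − τ_data·x̄)/τ₀ = (-0.9617·0.269506 − 0.258541·-1.1) / 0.010965 = 0.025211/0.010965 ≈ 2.3.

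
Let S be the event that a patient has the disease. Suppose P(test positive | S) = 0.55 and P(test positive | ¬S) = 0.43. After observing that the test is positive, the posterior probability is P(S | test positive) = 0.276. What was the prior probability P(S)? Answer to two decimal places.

In odds form, posterior odds = prior odds × likelihood ratio, so prior odds = posterior odds ÷ LR.
Posterior odds = 0.276/(1−0.276) = 0.3812. LR = 0.55/0.43 = 1.2791.
Prior odds = 0.3812/1.2791 = 0.2980, so P(S) = 0.2980/(1+0.2980) ≈ 0.23.

P(S) = 0.23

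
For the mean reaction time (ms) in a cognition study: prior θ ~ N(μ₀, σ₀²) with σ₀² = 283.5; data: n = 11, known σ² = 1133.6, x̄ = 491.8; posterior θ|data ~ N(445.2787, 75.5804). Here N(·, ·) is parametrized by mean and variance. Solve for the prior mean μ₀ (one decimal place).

μ₀ = 317.3

With known observation variance, the Normal–Normal posterior has precision τ_n = τ₀ + n/σ² and mean μ_n = (τ₀μ₀ + (n/σ²)x̄)/τ_n.
Here τ₀ = 1/283.5 = 0.003527 and τ_data = 11/1133.6 = 0.009704, so τ_n = 0.013231.
Rearranging for μ₀: μ₀ = (μ_n·τ_n − τ_data·x̄)/τ₀ = (445.2787·0.013231 − 0.009704·491.8) / 0.003527 = 1.119055/0.003527 ≈ 317.3.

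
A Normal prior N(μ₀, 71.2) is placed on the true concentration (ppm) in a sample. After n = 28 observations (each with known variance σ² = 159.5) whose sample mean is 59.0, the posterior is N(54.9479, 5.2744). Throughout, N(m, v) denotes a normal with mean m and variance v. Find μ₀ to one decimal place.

The posterior mean is a precision-weighted average: μ_n = (τ₀μ₀ + τ_data·x̄)/(τ₀+τ_data), with τ₀=1/σ₀² and τ_data=n/σ².
Here τ₀ = 1/71.2 = 0.014045 and τ_data = 28/159.5 = 0.175549, so τ_n = 0.189594.
Rearranging for μ₀: μ₀ = (μ_n·τ_n − τ_data·x̄)/τ₀ = (54.9479·0.189594 − 0.175549·59.0) / 0.014045 = 0.060401/0.014045 ≈ 4.3.

μ₀ = 4.3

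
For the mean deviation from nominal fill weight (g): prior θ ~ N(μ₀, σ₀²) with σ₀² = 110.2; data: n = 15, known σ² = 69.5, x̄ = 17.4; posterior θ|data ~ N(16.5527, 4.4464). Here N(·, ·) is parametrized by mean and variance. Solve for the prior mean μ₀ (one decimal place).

μ₀ = -3.6

With known observation variance, the Normal–Normal posterior has precision τ_n = τ₀ + n/σ² and mean μ_n = (τ₀μ₀ + (n/σ²)x̄)/τ_n.
Here τ₀ = 1/110.2 = 0.009074 and τ_data = 15/69.5 = 0.215827, so τ_n = 0.224901.
Rearranging for μ₀: μ₀ = (μ_n·τ_n − τ_data·x̄)/τ₀ = (16.5527·0.224901 − 0.215827·17.4) / 0.009074 = -0.032671/0.009074 ≈ -3.6.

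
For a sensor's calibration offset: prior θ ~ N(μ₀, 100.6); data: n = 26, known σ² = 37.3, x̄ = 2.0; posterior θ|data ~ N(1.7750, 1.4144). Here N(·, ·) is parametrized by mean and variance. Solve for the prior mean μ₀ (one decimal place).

The posterior mean is a precision-weighted average: μ_n = (τ₀μ₀ + τ_data·x̄)/(τ₀+τ_data), with τ₀=1/σ₀² and τ_data=n/σ².
Here τ₀ = 1/100.6 = 0.009940 and τ_data = 26/37.3 = 0.697051, so τ_n = 0.706991.
Rearranging for μ₀: μ₀ = (μ_n·τ_n − τ_data·x̄)/τ₀ = (1.7750·0.706991 − 0.697051·2.0) / 0.009940 = -0.139193/0.009940 ≈ -14.0.

μ₀ = -14.0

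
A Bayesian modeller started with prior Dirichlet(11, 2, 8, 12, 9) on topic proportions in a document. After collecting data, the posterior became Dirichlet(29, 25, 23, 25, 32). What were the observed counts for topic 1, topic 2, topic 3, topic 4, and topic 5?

For a Dirichlet(α) prior with multinomial counts c, the posterior is Dirichlet(α + c) componentwise.
Counts are posterior − prior componentwise: 29−11=18, 25−2=23, 23−8=15, 25−12=13, 32−9=23.

counts (18, 23, 15, 13, 23)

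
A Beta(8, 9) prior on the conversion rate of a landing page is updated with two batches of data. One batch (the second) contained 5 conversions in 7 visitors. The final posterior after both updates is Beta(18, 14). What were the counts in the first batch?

Because Beta–binomial updating is additive in the counts, the combined data contributed (α_post−α_prior, β_post−β_prior) successes and failures.
Total across both batches: 18−8=10 conversions, 14−9=5 bounces.
Subtract the second batch: 10−5=5 conversions and 5−2=3 bounces.

5 conversions and 3 bounces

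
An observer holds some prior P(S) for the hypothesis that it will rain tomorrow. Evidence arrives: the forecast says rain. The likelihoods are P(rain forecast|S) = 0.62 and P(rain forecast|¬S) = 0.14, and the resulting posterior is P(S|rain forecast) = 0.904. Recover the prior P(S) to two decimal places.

P(S) = 0.68

Bayes' rule in odds form gives O(S|E) = O(S)·[P(E|S)/P(E|¬S)], hence O(S) = O(S|E)/LR.
Posterior odds = 0.904/(1−0.904) = 9.4167. LR = 0.62/0.14 = 4.4286.
Prior odds = 9.4167/4.4286 = 2.1263, so P(S) = 2.1263/(1+2.1263) ≈ 0.68.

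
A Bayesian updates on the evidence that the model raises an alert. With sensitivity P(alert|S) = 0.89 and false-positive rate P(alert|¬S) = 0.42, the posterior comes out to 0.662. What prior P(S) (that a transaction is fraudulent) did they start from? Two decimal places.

Bayes' rule in odds form gives O(S|E) = O(S)·[P(E|S)/P(E|¬S)], hence O(S) = O(S|E)/LR.
Posterior odds = 0.662/(1−0.662) = 1.9586. LR = 0.89/0.42 = 2.1190.
Prior odds = 1.9586/2.1190 = 0.9243, so P(S) = 0.9243/(1+0.9243) ≈ 0.48.

P(S) = 0.48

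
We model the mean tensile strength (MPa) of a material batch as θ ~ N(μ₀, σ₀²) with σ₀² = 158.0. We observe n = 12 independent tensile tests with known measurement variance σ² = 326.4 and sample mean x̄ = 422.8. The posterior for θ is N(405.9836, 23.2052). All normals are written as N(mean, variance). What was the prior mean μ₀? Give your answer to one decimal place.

The posterior mean is a precision-weighted average: μ_n = (τ₀μ₀ + τ_data·x̄)/(τ₀+τ_data), with τ₀=1/σ₀² and τ_data=n/σ².
Here τ₀ = 1/158.0 = 0.006329 and τ_data = 12/326.4 = 0.036765, so τ_n = 0.043094.
Rearranging for μ₀: μ₀ = (μ_n·τ_n − τ_data·x̄)/τ₀ = (405.9836·0.043094 − 0.036765·422.8) / 0.006329 = 1.951215/0.006329 ≈ 308.3.

μ₀ = 308.3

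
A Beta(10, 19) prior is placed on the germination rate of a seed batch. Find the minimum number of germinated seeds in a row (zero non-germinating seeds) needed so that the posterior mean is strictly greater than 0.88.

k = 130

After k germinated seeds and 0 non-germinating seeds the posterior is Beta(10+k, 19), with mean (10+k)/(10+19+k).
Set (10+k)/(29+k) > 0.88 and solve: k > (0.88·29 − 10)/(1 − 0.88) = 129.333.
The smallest integer exceeding 129.333 is 130, and checking k=130: (140)/(159) = 0.8805 > 0.88.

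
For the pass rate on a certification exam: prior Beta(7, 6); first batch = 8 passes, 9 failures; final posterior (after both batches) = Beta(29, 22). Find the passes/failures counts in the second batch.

Sequential conjugate updates are equivalent to a single update on the pooled data, so total successes = posterior α − prior α and total failures = posterior β − prior β.
Total across both batches: 29−7=22 passes, 22−6=16 failures.
Subtract the first batch: 22−8=14 passes and 16−9=7 failures.

14 passes and 7 failures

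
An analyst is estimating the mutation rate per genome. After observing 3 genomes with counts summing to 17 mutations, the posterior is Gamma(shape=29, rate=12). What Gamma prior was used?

Gamma(shape=12, rate=9)

Gamma–Poisson conjugacy: posterior shape = α + Σxᵢ, posterior rate = β + n.
So α = 29 − 17 = 12 and β = 12 − 3 = 9.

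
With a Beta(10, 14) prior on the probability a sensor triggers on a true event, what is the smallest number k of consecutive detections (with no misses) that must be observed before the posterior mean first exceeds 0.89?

k = 104

After k detections and 0 misses the posterior is Beta(10+k, 14), with mean (10+k)/(10+14+k).
Set (10+k)/(24+k) > 0.89 and solve: k > (0.89·24 − 10)/(1 − 0.89) = 103.273.
The smallest integer exceeding 103.273 is 104.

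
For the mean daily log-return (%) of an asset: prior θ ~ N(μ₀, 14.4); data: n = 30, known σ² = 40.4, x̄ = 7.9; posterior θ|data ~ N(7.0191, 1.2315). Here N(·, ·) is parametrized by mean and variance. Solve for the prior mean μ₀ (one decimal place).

μ₀ = -2.4

With known observation variance, the Normal–Normal posterior has precision τ_n = τ₀ + n/σ² and mean μ_n = (τ₀μ₀ + (n/σ²)x̄)/τ_n.
Here τ₀ = 1/14.4 = 0.069444 and τ_data = 30/40.4 = 0.742574, so τ_n = 0.812018.
Rearranging for μ₀: μ₀ = (μ_n·τ_n − τ_data·x̄)/τ₀ = (7.0191·0.812018 − 0.742574·7.9) / 0.069444 = -0.166699/0.069444 ≈ -2.4.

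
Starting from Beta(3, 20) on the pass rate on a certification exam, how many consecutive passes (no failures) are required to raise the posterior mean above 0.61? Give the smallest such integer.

k = 29

After k passes and 0 failures the posterior is Beta(3+k, 20), with mean (3+k)/(3+20+k).
Set (3+k)/(23+k) > 0.61 and solve: k > (0.61·23 − 3)/(1 − 0.61) = 28.282.
The smallest integer exceeding 28.282 is 29, and checking k=29: (32)/(52) = 0.6154 > 0.61.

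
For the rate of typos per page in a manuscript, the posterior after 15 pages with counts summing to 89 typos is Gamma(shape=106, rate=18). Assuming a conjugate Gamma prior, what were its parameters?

Gamma–Poisson conjugacy: posterior shape = α + Σxᵢ, posterior rate = β + n.
So α = 106 − 89 = 17 and β = 18 − 15 = 3.

Gamma(shape=17, rate=3)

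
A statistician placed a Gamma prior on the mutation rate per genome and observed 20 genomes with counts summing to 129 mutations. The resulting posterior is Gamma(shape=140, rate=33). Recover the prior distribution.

Gamma(shape=11, rate=13)

Gamma–Poisson conjugacy: posterior shape = α + Σxᵢ, posterior rate = β + n.
So α = 140 − 129 = 11 and β = 33 − 20 = 13.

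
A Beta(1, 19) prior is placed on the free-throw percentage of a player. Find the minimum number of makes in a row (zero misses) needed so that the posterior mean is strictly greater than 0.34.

After k makes and 0 misses the posterior is Beta(1+k, 19), with mean (1+k)/(1+19+k).
Set (1+k)/(20+k) > 0.34 and solve: k > (0.34·20 − 1)/(1 − 0.34) = 8.788.
The smallest integer exceeding 8.788 is 9, and checking k=9: (10)/(29) = 0.3448 > 0.34.

k = 9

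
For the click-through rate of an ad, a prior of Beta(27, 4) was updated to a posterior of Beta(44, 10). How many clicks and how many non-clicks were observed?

17 clicks and 6 non-clicks

Beta is conjugate to the binomial likelihood: posterior = Beta(α+s, β+f).
Match parameters: s=44−27=17, f=10−4=6.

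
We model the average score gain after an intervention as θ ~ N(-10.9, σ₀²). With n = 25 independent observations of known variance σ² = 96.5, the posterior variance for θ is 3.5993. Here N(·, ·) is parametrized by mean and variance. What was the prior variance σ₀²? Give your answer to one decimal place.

For the Normal–Normal model with known σ², precisions add: τ_n = τ₀ + n/σ².
So 1/σ₀² = 1/3.5993 − 25/96.5 = 0.277832 − 0.259067 = 0.018765.
Hence σ₀² = 1/0.018765 ≈ 53.3.

σ₀² = 53.3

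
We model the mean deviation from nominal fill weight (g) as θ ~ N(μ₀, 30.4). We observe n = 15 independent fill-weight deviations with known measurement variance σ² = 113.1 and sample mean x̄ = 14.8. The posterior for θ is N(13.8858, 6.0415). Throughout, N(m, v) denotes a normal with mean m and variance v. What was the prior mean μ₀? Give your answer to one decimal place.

μ₀ = 10.2

With known observation variance, the Normal–Normal posterior has precision τ_n = τ₀ + n/σ² and mean μ_n = (τ₀μ₀ + (n/σ²)x̄)/τ_n.
Here τ₀ = 1/30.4 = 0.032895 and τ_data = 15/113.1 = 0.132626, so τ_n = 0.165521.
Rearranging for μ₀: μ₀ = (μ_n·τ_n − τ_data·x̄)/τ₀ = (13.8858·0.165521 − 0.132626·14.8) / 0.032895 = 0.335527/0.032895 ≈ 10.2.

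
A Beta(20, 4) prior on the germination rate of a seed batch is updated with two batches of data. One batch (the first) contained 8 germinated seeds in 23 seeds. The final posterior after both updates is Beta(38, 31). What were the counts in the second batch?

Because Beta–binomial updating is additive in the counts, the combined data contributed (α_post−α_prior, β_post−β_prior) successes and failures.
Total across both batches: 38−20=18 germinated seeds, 31−4=27 non-germinating seeds.
Subtract the first batch: 18−8=10 germinated seeds and 27−15=12 non-germinating seeds.

10 germinated seeds and 12 non-germinating seeds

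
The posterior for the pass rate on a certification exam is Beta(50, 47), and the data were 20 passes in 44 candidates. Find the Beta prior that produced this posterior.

Beta(30, 23)

Under Beta–binomial conjugacy the posterior parameters are (a+s, b+f).
So a = 50 − 20 = 30 and b = 47 − 24 = 23.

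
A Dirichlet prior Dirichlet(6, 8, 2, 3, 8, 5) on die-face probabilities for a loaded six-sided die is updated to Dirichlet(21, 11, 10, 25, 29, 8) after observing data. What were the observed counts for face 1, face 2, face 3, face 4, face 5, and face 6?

For a Dirichlet(α) prior with multinomial counts c, the posterior is Dirichlet(α + c) componentwise.
Counts are posterior − prior componentwise: 21−6=15, 11−8=3, 10−2=8, 25−3=22, 29−8=21, 8−5=3.

counts (15, 3, 8, 22, 21, 3)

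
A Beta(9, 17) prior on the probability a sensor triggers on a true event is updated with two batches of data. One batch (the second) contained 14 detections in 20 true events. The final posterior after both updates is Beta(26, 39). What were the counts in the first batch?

3 detections and 16 misses

Sequential conjugate updates are equivalent to a single update on the pooled data, so total successes = posterior α − prior α and total failures = posterior β − prior β.
Total across both batches: 26−9=17 detections, 39−17=22 misses.
Subtract the second batch: 17−14=3 detections and 22−6=16 misses.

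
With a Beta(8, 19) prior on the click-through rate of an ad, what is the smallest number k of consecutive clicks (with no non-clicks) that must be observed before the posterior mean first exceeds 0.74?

k = 47

After k clicks and 0 non-clicks the posterior is Beta(8+k, 19), with mean (8+k)/(8+19+k).
Set (8+k)/(27+k) > 0.74 and solve: k > (0.74·27 − 8)/(1 − 0.74) = 46.077.
The smallest integer exceeding 46.077 is 47, and checking k=47: (55)/(74) = 0.7432 > 0.74.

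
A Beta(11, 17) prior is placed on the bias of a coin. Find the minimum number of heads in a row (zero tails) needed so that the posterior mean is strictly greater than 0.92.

After k heads and 0 tails the posterior is Beta(11+k, 17), with mean (11+k)/(11+17+k).
Set (11+k)/(28+k) > 0.92 and solve: k > (0.92·28 − 11)/(1 − 0.92) = 184.500.
The smallest integer exceeding 184.500 is 185, and checking k=185: (196)/(213) = 0.9202 > 0.92.

k = 185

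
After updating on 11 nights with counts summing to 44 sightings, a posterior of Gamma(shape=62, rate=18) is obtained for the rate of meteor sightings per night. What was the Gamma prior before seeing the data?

Gamma–Poisson conjugacy: posterior shape = α + Σxᵢ, posterior rate = β + n.
So α = 62 − 44 = 18 and β = 18 − 11 = 7.

Gamma(shape=18, rate=7)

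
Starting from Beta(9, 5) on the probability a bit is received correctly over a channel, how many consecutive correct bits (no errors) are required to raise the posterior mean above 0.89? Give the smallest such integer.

k = 32

After k correct bits and 0 errors the posterior is Beta(9+k, 5), with mean (9+k)/(9+5+k).
Set (9+k)/(14+k) > 0.89 and solve: k > (0.89·14 − 9)/(1 − 0.89) = 31.455.
The smallest integer exceeding 31.455 is 32, and checking k=32: (41)/(46) = 0.8913 > 0.89.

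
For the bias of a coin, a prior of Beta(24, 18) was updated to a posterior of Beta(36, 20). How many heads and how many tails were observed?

12 heads and 2 tails

Under Beta–binomial conjugacy the posterior parameters are (α+s, β+f).
Match parameters: s=36−24=12, f=20−18=2.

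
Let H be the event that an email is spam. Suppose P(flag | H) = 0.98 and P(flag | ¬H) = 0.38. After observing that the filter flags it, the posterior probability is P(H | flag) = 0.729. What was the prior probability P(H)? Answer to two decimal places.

Bayes' rule in odds form gives O(H|E) = O(H)·[P(E|H)/P(E|¬H)], hence O(H) = O(H|E)/LR.
Posterior odds = 0.729/(1−0.729) = 2.6900. LR = 0.98/0.38 = 2.5789.
Prior odds = 2.6900/2.5789 = 1.0431, so P(H) = 1.0431/(1+1.0431) ≈ 0.51.

P(H) = 0.51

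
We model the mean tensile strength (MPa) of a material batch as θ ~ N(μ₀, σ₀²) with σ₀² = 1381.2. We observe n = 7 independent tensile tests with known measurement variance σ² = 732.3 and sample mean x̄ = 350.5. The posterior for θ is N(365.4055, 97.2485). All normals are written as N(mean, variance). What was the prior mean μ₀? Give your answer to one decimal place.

The posterior mean is a precision-weighted average: μ_n = (τ₀μ₀ + τ_data·x̄)/(τ₀+τ_data), with τ₀=1/σ₀² and τ_data=n/σ².
Here τ₀ = 1/1381.2 = 0.000724 and τ_data = 7/732.3 = 0.009559, so τ_n = 0.010283.
Rearranging for μ₀: μ₀ = (μ_n·τ_n − τ_data·x̄)/τ₀ = (365.4055·0.010283 − 0.009559·350.5) / 0.000724 = 0.407035/0.000724 ≈ 562.2.

μ₀ = 562.2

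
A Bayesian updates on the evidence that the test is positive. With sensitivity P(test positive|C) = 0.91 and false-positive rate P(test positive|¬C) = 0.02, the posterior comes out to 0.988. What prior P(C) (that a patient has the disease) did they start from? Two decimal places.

Bayes' rule in odds form gives O(C|E) = O(C)·[P(E|C)/P(E|¬C)], hence O(C) = O(C|E)/LR.
Posterior odds = 0.988/(1−0.988) = 82.3333. LR = 0.91/0.02 = 45.5000.
Prior odds = 82.3333/45.5000 = 1.8095, so P(C) = 1.8095/(1+1.8095) ≈ 0.64.

P(C) = 0.64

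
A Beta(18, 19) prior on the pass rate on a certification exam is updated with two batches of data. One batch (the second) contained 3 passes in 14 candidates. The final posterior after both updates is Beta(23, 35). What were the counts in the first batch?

Sequential conjugate updates are equivalent to a single update on the pooled data, so total successes = posterior α − prior α and total failures = posterior β − prior β.
Total across both batches: 23−18=5 passes, 35−19=16 failures.
Subtract the second batch: 5−3=2 passes and 16−11=5 failures.

2 passes and 5 failures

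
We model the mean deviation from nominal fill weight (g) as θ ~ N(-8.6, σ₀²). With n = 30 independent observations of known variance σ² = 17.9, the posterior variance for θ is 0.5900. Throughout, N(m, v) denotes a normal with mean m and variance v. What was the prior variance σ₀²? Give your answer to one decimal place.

For the Normal–Normal model with known σ², precisions add: τ_n = τ₀ + n/σ².
So 1/σ₀² = 1/0.5900 − 30/17.9 = 1.694915 − 1.675978 = 0.018937.
Hence σ₀² = 1/0.018937 ≈ 52.8.

σ₀² = 52.8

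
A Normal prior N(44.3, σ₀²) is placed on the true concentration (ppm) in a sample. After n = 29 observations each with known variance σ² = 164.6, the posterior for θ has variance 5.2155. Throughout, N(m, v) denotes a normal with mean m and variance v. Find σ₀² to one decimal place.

σ₀² = 64.3

For the Normal–Normal model with known σ², precisions add: τ_n = τ₀ + n/σ².
So 1/σ₀² = 1/5.2155 − 29/164.6 = 0.191736 − 0.176185 = 0.015551.
Hence σ₀² = 1/0.015551 ≈ 64.3.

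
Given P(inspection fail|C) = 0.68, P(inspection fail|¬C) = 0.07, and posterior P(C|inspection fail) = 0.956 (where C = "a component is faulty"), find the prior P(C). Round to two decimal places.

Bayes' rule in odds form gives O(C|E) = O(C)·[P(E|C)/P(E|¬C)], hence O(C) = O(C|E)/LR.
Posterior odds = 0.956/(1−0.956) = 21.7273. LR = 0.68/0.07 = 9.7143.
Prior odds = 21.7273/9.7143 = 2.2366, so P(C) = 2.2366/(1+2.2366) ≈ 0.69.

P(C) = 0.69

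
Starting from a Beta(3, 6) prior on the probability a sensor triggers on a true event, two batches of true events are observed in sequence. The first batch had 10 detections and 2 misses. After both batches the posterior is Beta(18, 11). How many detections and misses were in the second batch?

Sequential conjugate updates are equivalent to a single update on the pooled data, so total successes = posterior α − prior α and total failures = posterior β − prior β.
Total across both batches: 18−3=15 detections, 11−6=5 misses.
Subtract the first batch: 15−10=5 detections and 5−2=3 misses.

5 detections and 3 misses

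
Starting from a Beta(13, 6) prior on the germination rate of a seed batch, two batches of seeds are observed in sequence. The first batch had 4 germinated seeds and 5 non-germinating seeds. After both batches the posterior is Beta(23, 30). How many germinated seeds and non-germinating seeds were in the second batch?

6 germinated seeds and 19 non-germinating seeds

Because Beta–binomial updating is additive in the counts, the combined data contributed (α_post−α_prior, β_post−β_prior) successes and failures.
Total across both batches: 23−13=10 germinated seeds, 30−6=24 non-germinating seeds.
Subtract the first batch: 10−4=6 germinated seeds and 24−5=19 non-germinating seeds.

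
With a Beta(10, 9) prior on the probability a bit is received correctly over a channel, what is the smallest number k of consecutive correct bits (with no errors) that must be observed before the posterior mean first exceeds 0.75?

k = 18

After k correct bits and 0 errors the posterior is Beta(10+k, 9), with mean (10+k)/(10+9+k).
Set (10+k)/(19+k) > 0.75 and solve: k > (0.75·19 − 10)/(1 − 0.75) = 17.000.
The smallest integer exceeding 17.000 is 18, and checking k=18: (28)/(37) = 0.7568 > 0.75.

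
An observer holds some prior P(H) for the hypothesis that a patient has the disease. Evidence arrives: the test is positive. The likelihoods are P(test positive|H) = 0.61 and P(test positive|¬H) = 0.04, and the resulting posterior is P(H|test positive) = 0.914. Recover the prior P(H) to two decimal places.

P(H) = 0.41

In odds form, posterior odds = prior odds × likelihood ratio, so prior odds = posterior odds ÷ LR.
Posterior odds = 0.914/(1−0.914) = 10.6279. LR = 0.61/0.04 = 15.2500.
Prior odds = 10.6279/15.2500 = 0.6969, so P(H) = 0.6969/(1+0.6969) ≈ 0.41.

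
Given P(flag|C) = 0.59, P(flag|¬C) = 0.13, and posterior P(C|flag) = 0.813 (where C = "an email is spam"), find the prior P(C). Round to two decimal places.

In odds form, posterior odds = prior odds × likelihood ratio, so prior odds = posterior odds ÷ LR.
Posterior odds = 0.813/(1−0.813) = 4.3476. LR = 0.59/0.13 = 4.5385.
Prior odds = 4.3476/4.5385 = 0.9579, so P(C) = 0.9579/(1+0.9579) ≈ 0.49.

P(C) = 0.49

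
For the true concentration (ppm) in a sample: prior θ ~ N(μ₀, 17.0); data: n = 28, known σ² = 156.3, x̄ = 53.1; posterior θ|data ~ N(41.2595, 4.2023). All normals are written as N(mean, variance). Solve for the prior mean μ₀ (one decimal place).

The posterior mean is a precision-weighted average: μ_n = (τ₀μ₀ + τ_data·x̄)/(τ₀+τ_data), with τ₀=1/σ₀² and τ_data=n/σ².
Here τ₀ = 1/17.0 = 0.058824 and τ_data = 28/156.3 = 0.179143, so τ_n = 0.237967.
Rearranging for μ₀: μ₀ = (μ_n·τ_n − τ_data·x̄)/τ₀ = (41.2595·0.237967 − 0.179143·53.1) / 0.058824 = 0.305906/0.058824 ≈ 5.2.

μ₀ = 5.2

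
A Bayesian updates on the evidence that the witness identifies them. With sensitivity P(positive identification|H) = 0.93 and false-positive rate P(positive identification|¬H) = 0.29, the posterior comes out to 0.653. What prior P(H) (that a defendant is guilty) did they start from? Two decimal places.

P(H) = 0.37

Bayes' rule in odds form gives O(H|E) = O(H)·[P(E|H)/P(E|¬H)], hence O(H) = O(H|E)/LR.
Posterior odds = 0.653/(1−0.653) = 1.8818. LR = 0.93/0.29 = 3.2069.
Prior odds = 1.8818/3.2069 = 0.5868, so P(H) = 0.5868/(1+0.5868) ≈ 0.37.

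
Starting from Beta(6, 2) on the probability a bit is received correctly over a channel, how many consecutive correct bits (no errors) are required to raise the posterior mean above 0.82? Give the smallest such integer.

After k correct bits and 0 errors the posterior is Beta(6+k, 2), with mean (6+k)/(6+2+k).
Set (6+k)/(8+k) > 0.82 and solve: k > (0.82·8 − 6)/(1 − 0.82) = 3.111.
The smallest integer exceeding 3.111 is 4.

k = 4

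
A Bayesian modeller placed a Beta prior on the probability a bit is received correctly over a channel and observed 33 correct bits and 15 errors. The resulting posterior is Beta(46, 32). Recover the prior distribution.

A Beta(α, β) prior with s successes and f failures in binomial data gives a Beta(α+s, β+f) posterior.
Subtract the data counts: 46−33=13, 32−15=17.

Beta(13, 17)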